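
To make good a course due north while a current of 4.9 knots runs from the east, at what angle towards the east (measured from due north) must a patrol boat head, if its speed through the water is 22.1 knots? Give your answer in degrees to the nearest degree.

The current pushes perpendicular to the desired track; the heading must have a component into the current equal to 4.9 knots: 22.1 sin θ = 4.9.
sin θ = 0.2217, so θ = 12.810°.

13°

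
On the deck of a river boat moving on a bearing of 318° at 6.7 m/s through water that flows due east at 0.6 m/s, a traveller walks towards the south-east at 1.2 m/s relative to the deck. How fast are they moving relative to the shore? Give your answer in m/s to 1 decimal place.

5.1 m/s

In east/north components (m/s): traveller relative to river boat = (0.849, -0.849); river boat relative to water = (-4.483, 4.979); water relative to ground = (0.600, 0.000).
Sum = (-3.035, 4.131) m/s.
Speed = |(-3.035, 4.131)| = 5.125 m/s.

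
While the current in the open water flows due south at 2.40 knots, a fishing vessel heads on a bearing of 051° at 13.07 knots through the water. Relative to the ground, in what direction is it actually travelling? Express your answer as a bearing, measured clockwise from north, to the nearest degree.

Taking east as x and north as y: velocity relative to the water = (10.157, 8.225) knots; the water relative to ground = (0.000, -2.400) knots.
Velocity relative to ground = (10.157, 8.225) + (0.000, -2.400) = (10.157, 5.825) knots.
Bearing = atan2(10.16, 5.83) = 60.17° clockwise from north.

060°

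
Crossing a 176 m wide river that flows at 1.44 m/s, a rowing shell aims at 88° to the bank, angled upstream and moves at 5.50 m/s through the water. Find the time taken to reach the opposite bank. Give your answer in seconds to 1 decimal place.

The component of the rowing shell's velocity perpendicular to the bank is 5.50 × sin 88° = 5.497 m/s.
Only the cross-stream component determines the crossing time; the current contributes nothing perpendicular to the bank.
Time = 176 / 5.497 = 32.020 s.

32.0 s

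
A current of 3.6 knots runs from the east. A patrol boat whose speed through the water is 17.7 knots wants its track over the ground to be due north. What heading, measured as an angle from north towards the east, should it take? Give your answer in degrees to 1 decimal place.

The current pushes perpendicular to the desired track; the heading must have a component into the current equal to 3.6 knots: 17.7 sin θ = 3.6.
sin θ = 0.2034, so θ = 11.735°.

11.7°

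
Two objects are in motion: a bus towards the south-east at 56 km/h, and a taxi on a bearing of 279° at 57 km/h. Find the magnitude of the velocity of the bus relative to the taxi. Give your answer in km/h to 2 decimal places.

Taking east as x and north as y: bus velocity = (39.598, -39.598) km/h; taxi velocity = (-56.298, 8.917) km/h.
Velocity of bus relative to taxi = (39.598, -39.598) − (-56.298, 8.917) = (95.896, -48.515) km/h.
Magnitude = |(95.896, -48.515)| = 107.470 km/h.

107.47 km/h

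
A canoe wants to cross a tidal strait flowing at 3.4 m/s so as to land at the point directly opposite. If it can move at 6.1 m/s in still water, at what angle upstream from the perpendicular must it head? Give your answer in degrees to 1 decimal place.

To cancel the current, the upstream component of the canoe's velocity must equal the flow: 6.1 sin θ = 3.4.
sin θ = 3.4 / 6.1 = 0.5574.
θ = arcsin(0.5574) = 33.875°.

33.9°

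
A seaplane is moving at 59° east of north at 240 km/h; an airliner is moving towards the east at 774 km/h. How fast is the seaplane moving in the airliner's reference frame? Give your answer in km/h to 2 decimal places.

581.57 km/h

Taking east as x and north as y: seaplane velocity = (205.720, 123.609) km/h; airliner velocity = (774.000, 0.000) km/h.
Velocity of seaplane relative to airliner = (205.720, 123.609) − (774.000, 0.000) = (-568.280, 123.609) km/h.
Magnitude = |(-568.280, 123.609)| = 581.568 km/h.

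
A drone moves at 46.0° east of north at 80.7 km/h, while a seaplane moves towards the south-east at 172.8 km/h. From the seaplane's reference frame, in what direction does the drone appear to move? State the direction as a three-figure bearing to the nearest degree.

Taking east as x and north as y: drone velocity = (58.051, 56.059) km/h; seaplane velocity = (122.188, -122.188) km/h.
Velocity of drone relative to seaplane = (58.051, 56.059) − (122.188, -122.188) = (-64.137, 178.247) km/h.
Bearing = atan2(-64.14, 178.25) = 340.21° clockwise from north.

340°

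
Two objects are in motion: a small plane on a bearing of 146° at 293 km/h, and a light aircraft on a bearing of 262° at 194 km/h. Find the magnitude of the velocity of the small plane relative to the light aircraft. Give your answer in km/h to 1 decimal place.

Taking east as x and north as y: small plane velocity = (163.844, -242.908) km/h; light aircraft velocity = (-192.112, -27.000) km/h.
Velocity of small plane relative to light aircraft = (163.844, -242.908) − (-192.112, -27.000) = (355.956, -215.908) km/h.
Magnitude = |(355.956, -215.908)| = 416.318 km/h.

416.3 km/h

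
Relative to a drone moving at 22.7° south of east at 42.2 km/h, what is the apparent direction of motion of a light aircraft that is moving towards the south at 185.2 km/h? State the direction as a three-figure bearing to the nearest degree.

Taking east as x and north as y: light aircraft velocity = (0.000, -185.200) km/h; drone velocity = (38.931, -16.285) km/h.
Velocity of light aircraft relative to drone = (0.000, -185.200) − (38.931, -16.285) = (-38.931, -168.915) km/h.
Bearing = atan2(-38.93, -168.91) = 192.98° clockwise from north.

193°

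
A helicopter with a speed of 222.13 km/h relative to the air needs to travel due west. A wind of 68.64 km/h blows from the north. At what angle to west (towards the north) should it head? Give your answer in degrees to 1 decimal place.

The wind pushes perpendicular to the desired track; the heading must have a component into the wind equal to 68.64 km/h: 222.13 sin θ = 68.64.
sin θ = 0.3090, so θ = 17.999°.

18.0°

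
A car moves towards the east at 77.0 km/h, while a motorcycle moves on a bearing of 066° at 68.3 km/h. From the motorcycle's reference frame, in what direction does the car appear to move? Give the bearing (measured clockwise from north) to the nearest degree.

Taking east as x and north as y: car velocity = (77.000, 0.000) km/h; motorcycle velocity = (62.395, 27.780) km/h.
Velocity of car relative to motorcycle = (77.000, 0.000) − (62.395, 27.780) = (14.605, -27.780) km/h.
Bearing = atan2(14.60, -27.78) = 152.27° clockwise from north.

152°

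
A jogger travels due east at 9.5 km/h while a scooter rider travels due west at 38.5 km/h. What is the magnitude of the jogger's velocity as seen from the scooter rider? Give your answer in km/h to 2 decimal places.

Taking east as x and north as y: jogger velocity = (9.500, 0.000) km/h; scooter rider velocity = (-38.500, 0.000) km/h.
Velocity of jogger relative to scooter rider = (9.500, 0.000) − (-38.500, 0.000) = (48.000, 0.000) km/h.
Magnitude = |(48.000, 0.000)| = 48.000 km/h.

48.00 km/h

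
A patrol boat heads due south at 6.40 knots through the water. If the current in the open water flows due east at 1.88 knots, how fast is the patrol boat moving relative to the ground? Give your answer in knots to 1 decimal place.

Taking east as x and north as y: velocity relative to the water = (0.000, -6.400) knots; the water relative to ground = (1.880, 0.000) knots.
Velocity relative to ground = (0.000, -6.400) + (1.880, 0.000) = (1.880, -6.400) knots.
Speed = |(1.880, -6.400)| = 6.670 knots.

6.7 knots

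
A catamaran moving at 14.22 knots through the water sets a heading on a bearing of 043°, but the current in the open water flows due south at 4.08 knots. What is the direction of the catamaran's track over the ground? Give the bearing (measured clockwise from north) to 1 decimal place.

Taking east as x and north as y: velocity relative to the water = (9.698, 10.400) knots; the water relative to ground = (0.000, -4.080) knots.
Velocity relative to ground = (9.698, 10.400) + (0.000, -4.080) = (9.698, 6.320) knots.
Bearing = atan2(9.70, 6.32) = 56.91° clockwise from north.

056.9°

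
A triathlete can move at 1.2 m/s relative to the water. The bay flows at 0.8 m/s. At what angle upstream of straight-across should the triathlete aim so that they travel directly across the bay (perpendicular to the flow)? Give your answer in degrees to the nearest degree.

42°

To cancel the current, the upstream component of the triathlete's velocity must equal the flow: 1.2 sin θ = 0.8.
sin θ = 0.8 / 1.2 = 0.6667.
θ = arcsin(0.6667) = 41.810°.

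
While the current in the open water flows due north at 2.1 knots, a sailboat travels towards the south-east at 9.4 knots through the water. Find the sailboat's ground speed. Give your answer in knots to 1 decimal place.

8.1 knots

Taking east as x and north as y: velocity relative to the water = (6.647, -6.647) knots; the water relative to ground = (0.000, 2.100) knots.
Velocity relative to ground = (6.647, -6.647) + (0.000, 2.100) = (6.647, -4.547) knots.
Speed = |(6.647, -4.547)| = 8.053 knots.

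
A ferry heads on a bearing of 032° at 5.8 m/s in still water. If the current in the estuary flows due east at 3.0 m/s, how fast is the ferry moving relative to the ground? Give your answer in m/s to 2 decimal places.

Taking east as x and north as y: velocity relative to the water = (3.074, 4.919) m/s; the water relative to ground = (3.000, 0.000) m/s.
Velocity relative to ground = (3.074, 4.919) + (3.000, 0.000) = (6.074, 4.919) m/s.
Speed = |(6.074, 4.919)| = 7.815 m/s.

7.82 m/s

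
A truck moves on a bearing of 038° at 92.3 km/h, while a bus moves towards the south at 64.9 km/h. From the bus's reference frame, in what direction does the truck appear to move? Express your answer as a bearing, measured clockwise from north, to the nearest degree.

Taking east as x and north as y: truck velocity = (56.826, 72.733) km/h; bus velocity = (0.000, -64.900) km/h.
Velocity of truck relative to bus = (56.826, 72.733) − (0.000, -64.900) = (56.826, 137.633) km/h.
Bearing = atan2(56.83, 137.63) = 22.43° clockwise from north.

022°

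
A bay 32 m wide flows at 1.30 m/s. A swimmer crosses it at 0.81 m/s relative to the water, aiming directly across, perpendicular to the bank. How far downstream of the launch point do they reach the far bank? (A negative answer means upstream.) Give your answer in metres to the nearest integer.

Perpendicular speed = 0.810 m/s; crossing time = 32 / 0.810 = 39.506 s.
Net downstream speed = 1.300 m/s.
Drift = 1.300 × 39.506 = 51.358 m (downstream).

51 m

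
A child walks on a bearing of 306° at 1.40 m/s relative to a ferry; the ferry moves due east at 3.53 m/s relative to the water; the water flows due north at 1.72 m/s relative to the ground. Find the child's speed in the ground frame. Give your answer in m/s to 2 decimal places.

In east/north components (m/s): child relative to ferry = (-1.133, 0.823); ferry relative to water = (3.530, 0.000); water relative to ground = (0.000, 1.720).
Sum = (2.397, 2.543) m/s.
Speed = |(2.397, 2.543)| = 3.495 m/s.

3.49 m/s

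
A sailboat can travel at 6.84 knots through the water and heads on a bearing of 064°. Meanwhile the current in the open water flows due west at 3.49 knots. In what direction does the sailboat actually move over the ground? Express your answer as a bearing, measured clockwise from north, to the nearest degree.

Taking east as x and north as y: velocity relative to the water = (6.148, 2.998) knots; the water relative to ground = (-3.490, 0.000) knots.
Velocity relative to ground = (6.148, 2.998) + (-3.490, 0.000) = (2.658, 2.998) knots.
Bearing = atan2(2.66, 3.00) = 41.55° clockwise from north.

042°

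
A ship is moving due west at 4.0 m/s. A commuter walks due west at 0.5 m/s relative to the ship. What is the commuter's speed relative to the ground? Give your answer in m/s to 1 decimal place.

Taking east as x and north as y: ship velocity = (-4.000, 0.000) m/s; commuter velocity relative to ship = (-0.500, 0.000) m/s.
Velocity relative to ground = (-4.000, 0.000) + (-0.500, 0.000) = (-4.500, 0.000) m/s.
Speed = |(-4.500, 0.000)| = 4.500 m/s.

4.5 m/s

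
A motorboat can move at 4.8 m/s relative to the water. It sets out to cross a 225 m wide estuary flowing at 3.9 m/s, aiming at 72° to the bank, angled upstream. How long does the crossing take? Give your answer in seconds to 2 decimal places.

49.29 s

The component of the motorboat's velocity perpendicular to the bank is 4.8 × sin 72° = 4.565 m/s.
The current is parallel to the bank, so it does not affect the crossing time.
Time = 225 / 4.565 = 49.287 s.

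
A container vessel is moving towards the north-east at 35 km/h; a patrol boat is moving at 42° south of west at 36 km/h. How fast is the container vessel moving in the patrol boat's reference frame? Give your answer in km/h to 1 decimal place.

Taking east as x and north as y: container vessel velocity = (24.749, 24.749) km/h; patrol boat velocity = (-26.753, -24.089) km/h.
Velocity of container vessel relative to patrol boat = (24.749, 24.749) − (-26.753, -24.089) = (51.502, 48.837) km/h.
Magnitude = |(51.502, 48.837)| = 70.976 km/h.

71.0 km/h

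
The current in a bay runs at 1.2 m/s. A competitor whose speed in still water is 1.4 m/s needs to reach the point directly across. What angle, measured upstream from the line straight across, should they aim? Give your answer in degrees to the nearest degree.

59°

To cancel the current, the upstream component of the competitor's velocity must equal the flow: 1.4 sin θ = 1.2.
sin θ = 1.2 / 1.4 = 0.8571.
θ = arcsin(0.8571) = 58.997°.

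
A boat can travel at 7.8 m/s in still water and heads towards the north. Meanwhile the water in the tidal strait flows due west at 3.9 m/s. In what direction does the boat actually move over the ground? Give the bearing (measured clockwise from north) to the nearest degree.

Taking east as x and north as y: velocity relative to the water = (0.000, 7.800) m/s; the water relative to ground = (-3.900, 0.000) m/s.
Velocity relative to ground = (0.000, 7.800) + (-3.900, 0.000) = (-3.900, 7.800) m/s.
Bearing = atan2(-3.90, 7.80) = 333.43° clockwise from north.

333°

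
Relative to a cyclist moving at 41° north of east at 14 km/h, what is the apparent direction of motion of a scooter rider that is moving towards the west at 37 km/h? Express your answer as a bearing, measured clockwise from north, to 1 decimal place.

Taking east as x and north as y: scooter rider velocity = (-37.000, 0.000) km/h; cyclist velocity = (10.566, 9.185) km/h.
Velocity of scooter rider relative to cyclist = (-37.000, 0.000) − (10.566, 9.185) = (-47.566, -9.185) km/h.
Bearing = atan2(-47.57, -9.18) = 259.07° clockwise from north.

259.1°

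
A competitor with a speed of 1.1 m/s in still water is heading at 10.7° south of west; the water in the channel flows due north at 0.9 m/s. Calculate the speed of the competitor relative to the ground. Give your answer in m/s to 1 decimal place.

Taking east as x and north as y: velocity relative to the water = (-1.081, -0.204) m/s; the water relative to ground = (0.000, 0.900) m/s.
Velocity relative to ground = (-1.081, -0.204) + (0.000, 0.900) = (-1.081, 0.696) m/s.
Speed = |(-1.081, 0.696)| = 1.285 m/s.

1.3 m/s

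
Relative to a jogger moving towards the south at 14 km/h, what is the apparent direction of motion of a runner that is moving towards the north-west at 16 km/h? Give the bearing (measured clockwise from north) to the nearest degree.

Taking east as x and north as y: runner velocity = (-11.314, 11.314) km/h; jogger velocity = (0.000, -14.000) km/h.
Velocity of runner relative to jogger = (-11.314, 11.314) − (0.000, -14.000) = (-11.314, 25.314) km/h.
Bearing = atan2(-11.31, 25.31) = 335.92° clockwise from north.

336°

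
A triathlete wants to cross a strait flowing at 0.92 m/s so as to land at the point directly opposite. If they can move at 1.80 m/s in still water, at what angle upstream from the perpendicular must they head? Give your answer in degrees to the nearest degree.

To cancel the current, the upstream component of the triathlete's velocity must equal the flow: 1.80 sin θ = 0.92.
sin θ = 0.92 / 1.80 = 0.5111.
θ = arcsin(0.5111) = 30.738°.

31°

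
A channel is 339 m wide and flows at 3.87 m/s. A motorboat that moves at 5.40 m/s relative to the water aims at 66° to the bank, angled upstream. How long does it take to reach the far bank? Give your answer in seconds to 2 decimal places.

68.72 s

The component of the motorboat's velocity perpendicular to the bank is 5.40 × sin 66° = 4.933 m/s.
The current is parallel to the bank, so it does not affect the crossing time.
Time = 339 / 4.933 = 68.719 s.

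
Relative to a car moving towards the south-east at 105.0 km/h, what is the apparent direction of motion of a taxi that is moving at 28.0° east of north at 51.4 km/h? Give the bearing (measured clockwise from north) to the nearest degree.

337°

Taking east as x and north as y: taxi velocity = (24.131, 45.384) km/h; car velocity = (74.246, -74.246) km/h.
Velocity of taxi relative to car = (24.131, 45.384) − (74.246, -74.246) = (-50.115, 119.630) km/h.
Bearing = atan2(-50.12, 119.63) = 337.27° clockwise from north.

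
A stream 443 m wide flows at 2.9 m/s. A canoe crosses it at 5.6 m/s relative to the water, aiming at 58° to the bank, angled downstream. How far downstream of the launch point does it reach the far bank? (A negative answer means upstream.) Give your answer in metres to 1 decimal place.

Perpendicular speed = 4.749 m/s; crossing time = 443 / 4.749 = 93.281 s.
Net downstream speed = 5.868 m/s.
Drift = 5.868 × 93.281 = 547.333 m (downstream).

547.3 m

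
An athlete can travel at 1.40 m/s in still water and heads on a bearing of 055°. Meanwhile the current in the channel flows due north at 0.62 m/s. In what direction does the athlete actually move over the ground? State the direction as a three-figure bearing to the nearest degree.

039°

Taking east as x and north as y: velocity relative to the water = (1.147, 0.803) m/s; the water relative to ground = (0.000, 0.620) m/s.
Velocity relative to ground = (1.147, 0.803) + (0.000, 0.620) = (1.147, 1.423) m/s.
Bearing = atan2(1.15, 1.42) = 38.87° clockwise from north.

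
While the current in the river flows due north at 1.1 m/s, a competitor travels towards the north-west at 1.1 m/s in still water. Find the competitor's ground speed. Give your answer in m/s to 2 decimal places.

Taking east as x and north as y: velocity relative to the water = (-0.778, 0.778) m/s; the water relative to ground = (0.000, 1.100) m/s.
Velocity relative to ground = (-0.778, 0.778) + (0.000, 1.100) = (-0.778, 1.878) m/s.
Speed = |(-0.778, 1.878)| = 2.033 m/s.

2.03 m/s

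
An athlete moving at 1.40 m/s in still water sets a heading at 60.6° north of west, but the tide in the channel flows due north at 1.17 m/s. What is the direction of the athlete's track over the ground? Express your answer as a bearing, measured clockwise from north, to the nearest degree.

Taking east as x and north as y: velocity relative to the water = (-0.687, 1.220) m/s; the water relative to ground = (0.000, 1.170) m/s.
Velocity relative to ground = (-0.687, 1.220) + (0.000, 1.170) = (-0.687, 2.390) m/s.
Bearing = atan2(-0.69, 2.39) = 343.96° clockwise from north.

344°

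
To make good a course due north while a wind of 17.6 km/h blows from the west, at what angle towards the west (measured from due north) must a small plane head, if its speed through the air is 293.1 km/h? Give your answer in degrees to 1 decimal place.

3.4°

The wind pushes perpendicular to the desired track; the heading must have a component into the wind equal to 17.6 km/h: 293.1 sin θ = 17.6.
sin θ = 0.0600, so θ = 3.443°.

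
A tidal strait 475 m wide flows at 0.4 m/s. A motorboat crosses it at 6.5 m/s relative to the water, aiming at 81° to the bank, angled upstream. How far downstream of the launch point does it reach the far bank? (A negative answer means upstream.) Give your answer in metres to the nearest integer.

Perpendicular speed = 6.420 m/s; crossing time = 475 / 6.420 = 73.988 s.
Net downstream speed = -0.617 m/s.
Drift = -0.617 × 73.988 = -45.637 m (upstream).

-46 m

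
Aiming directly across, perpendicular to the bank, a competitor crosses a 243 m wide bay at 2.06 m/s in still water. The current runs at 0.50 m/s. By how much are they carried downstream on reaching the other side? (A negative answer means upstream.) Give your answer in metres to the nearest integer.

59 m

Perpendicular speed = 2.060 m/s; crossing time = 243 / 2.060 = 117.961 s.
Net downstream speed = 0.500 m/s.
Drift = 0.500 × 117.961 = 58.981 m (downstream).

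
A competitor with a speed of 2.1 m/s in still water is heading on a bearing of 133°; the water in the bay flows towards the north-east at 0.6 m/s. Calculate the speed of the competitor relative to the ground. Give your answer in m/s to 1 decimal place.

Taking east as x and north as y: velocity relative to the water = (1.536, -1.432) m/s; the water relative to ground = (0.424, 0.424) m/s.
Velocity relative to ground = (1.536, -1.432) + (0.424, 0.424) = (1.960, -1.008) m/s.
Speed = |(1.960, -1.008)| = 2.204 m/s.

2.2 m/s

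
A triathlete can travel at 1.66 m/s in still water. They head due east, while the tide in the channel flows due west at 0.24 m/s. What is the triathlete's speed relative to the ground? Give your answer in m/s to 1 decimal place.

Taking east as x and north as y: velocity relative to the water = (1.660, 0.000) m/s; the water relative to ground = (-0.240, 0.000) m/s.
Velocity relative to ground = (1.660, 0.000) + (-0.240, 0.000) = (1.420, 0.000) m/s.
Speed = |(1.420, 0.000)| = 1.420 m/s.

1.4 m/s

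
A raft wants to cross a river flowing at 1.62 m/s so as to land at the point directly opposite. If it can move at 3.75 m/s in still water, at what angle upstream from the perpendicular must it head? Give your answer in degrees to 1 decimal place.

25.6°

To cancel the current, the upstream component of the raft's velocity must equal the flow: 3.75 sin θ = 1.62.
sin θ = 1.62 / 3.75 = 0.4320.
θ = arcsin(0.4320) = 25.595°.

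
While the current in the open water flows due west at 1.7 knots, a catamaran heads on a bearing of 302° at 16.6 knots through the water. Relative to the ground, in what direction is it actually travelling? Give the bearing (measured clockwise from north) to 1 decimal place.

Taking east as x and north as y: velocity relative to the water = (-14.078, 8.797) knots; the water relative to ground = (-1.700, 0.000) knots.
Velocity relative to ground = (-14.078, 8.797) + (-1.700, 0.000) = (-15.778, 8.797) knots.
Bearing = atan2(-15.78, 8.80) = 299.14° clockwise from north.

299.1°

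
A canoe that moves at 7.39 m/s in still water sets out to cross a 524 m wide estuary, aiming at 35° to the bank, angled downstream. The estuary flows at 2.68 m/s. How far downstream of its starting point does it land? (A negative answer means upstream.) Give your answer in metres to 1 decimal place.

Perpendicular speed = 4.239 m/s; crossing time = 524 / 4.239 = 123.622 s.
Net downstream speed = 8.734 m/s.
Drift = 8.734 × 123.622 = 1079.656 m (downstream).

1079.7 m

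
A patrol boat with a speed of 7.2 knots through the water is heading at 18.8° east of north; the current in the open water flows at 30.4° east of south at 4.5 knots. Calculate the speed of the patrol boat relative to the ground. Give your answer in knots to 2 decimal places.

Taking east as x and north as y: velocity relative to the water = (2.320, 6.816) knots; the water relative to ground = (2.277, -3.881) knots.
Velocity relative to ground = (2.320, 6.816) + (2.277, -3.881) = (4.597, 2.935) knots.
Speed = |(4.597, 2.935)| = 5.454 knots.

5.45 knots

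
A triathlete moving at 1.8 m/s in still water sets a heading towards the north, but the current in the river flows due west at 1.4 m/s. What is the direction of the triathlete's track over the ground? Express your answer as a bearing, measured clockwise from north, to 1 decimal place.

322.1°

Taking east as x and north as y: velocity relative to the water = (0.000, 1.800) m/s; the water relative to ground = (-1.400, 0.000) m/s.
Velocity relative to ground = (0.000, 1.800) + (-1.400, 0.000) = (-1.400, 1.800) m/s.
Bearing = atan2(-1.40, 1.80) = 322.13° clockwise from north.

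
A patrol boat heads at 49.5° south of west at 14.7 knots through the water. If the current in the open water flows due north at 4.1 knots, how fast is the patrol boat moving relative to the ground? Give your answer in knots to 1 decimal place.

Taking east as x and north as y: velocity relative to the water = (-9.547, -11.178) knots; the water relative to ground = (0.000, 4.100) knots.
Velocity relative to ground = (-9.547, -11.178) + (0.000, 4.100) = (-9.547, -7.078) knots.
Speed = |(-9.547, -7.078)| = 11.884 knots.

11.9 knots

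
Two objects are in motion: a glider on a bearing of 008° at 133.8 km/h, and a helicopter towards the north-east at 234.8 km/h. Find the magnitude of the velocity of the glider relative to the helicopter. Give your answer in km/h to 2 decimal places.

151.17 km/h

Taking east as x and north as y: glider velocity = (18.621, 132.498) km/h; helicopter velocity = (166.029, 166.029) km/h.
Velocity of glider relative to helicopter = (18.621, 132.498) − (166.029, 166.029) = (-147.407, -33.531) km/h.
Magnitude = |(-147.407, -33.531)| = 151.173 km/h.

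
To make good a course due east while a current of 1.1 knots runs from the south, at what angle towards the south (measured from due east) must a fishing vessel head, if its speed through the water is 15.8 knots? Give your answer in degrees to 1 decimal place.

4.0°

The current pushes perpendicular to the desired track; the heading must have a component into the current equal to 1.1 knots: 15.8 sin θ = 1.1.
sin θ = 0.0696, so θ = 3.992°.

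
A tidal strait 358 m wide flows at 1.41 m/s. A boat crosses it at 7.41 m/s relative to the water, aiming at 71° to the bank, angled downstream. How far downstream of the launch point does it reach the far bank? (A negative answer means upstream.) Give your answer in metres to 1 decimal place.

Perpendicular speed = 7.006 m/s; crossing time = 358 / 7.006 = 51.097 s.
Net downstream speed = 3.822 m/s.
Drift = 3.822 × 51.097 = 195.316 m (downstream).

195.3 m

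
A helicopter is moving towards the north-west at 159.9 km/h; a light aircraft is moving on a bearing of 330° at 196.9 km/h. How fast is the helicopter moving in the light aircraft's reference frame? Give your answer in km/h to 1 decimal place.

Taking east as x and north as y: helicopter velocity = (-113.066, 113.066) km/h; light aircraft velocity = (-98.450, 170.520) km/h.
Velocity of helicopter relative to light aircraft = (-113.066, 113.066) − (-98.450, 170.520) = (-14.616, -57.454) km/h.
Magnitude = |(-14.616, -57.454)| = 59.284 km/h.

59.3 km/h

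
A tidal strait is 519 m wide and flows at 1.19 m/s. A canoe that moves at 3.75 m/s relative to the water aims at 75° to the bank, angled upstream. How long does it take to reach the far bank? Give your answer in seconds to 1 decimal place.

The component of the canoe's velocity perpendicular to the bank is 3.75 × sin 75° = 3.622 m/s.
The flow acts along the bank and has no component across it.
Time = 519 / 3.622 = 143.282 s.

143.3 s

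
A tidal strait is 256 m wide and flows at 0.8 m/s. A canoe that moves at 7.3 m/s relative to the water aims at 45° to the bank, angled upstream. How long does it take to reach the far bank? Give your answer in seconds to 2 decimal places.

The component of the canoe's velocity perpendicular to the bank is 7.3 × sin 45° = 5.162 m/s.
Only the cross-stream component determines the crossing time; the current contributes nothing perpendicular to the bank.
Time = 256 / 5.162 = 49.594 s.

49.59 s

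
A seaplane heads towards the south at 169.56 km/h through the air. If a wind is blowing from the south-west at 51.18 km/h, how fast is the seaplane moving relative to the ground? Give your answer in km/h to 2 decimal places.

138.19 km/h

Taking east as x and north as y: velocity relative to the air = (0.000, -169.560) km/h; the air relative to ground = (36.190, 36.190) km/h.
Velocity relative to ground = (0.000, -169.560) + (36.190, 36.190) = (36.190, -133.370) km/h.
Speed = |(36.190, -133.370)| = 138.193 km/h.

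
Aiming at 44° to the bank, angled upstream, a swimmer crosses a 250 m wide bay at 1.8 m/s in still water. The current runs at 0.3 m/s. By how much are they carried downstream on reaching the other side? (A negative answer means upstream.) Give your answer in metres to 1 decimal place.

Perpendicular speed = 1.250 m/s; crossing time = 250 / 1.250 = 199.938 s.
Net downstream speed = -0.995 m/s.
Drift = -0.995 × 199.938 = -198.901 m (upstream).

-198.9 m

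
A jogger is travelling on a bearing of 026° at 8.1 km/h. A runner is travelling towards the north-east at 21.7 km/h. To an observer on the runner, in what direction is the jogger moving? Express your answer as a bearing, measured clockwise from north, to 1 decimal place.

Taking east as x and north as y: jogger velocity = (3.551, 7.280) km/h; runner velocity = (15.344, 15.344) km/h.
Velocity of jogger relative to runner = (3.551, 7.280) − (15.344, 15.344) = (-11.793, -8.064) km/h.
Bearing = atan2(-11.79, -8.06) = 235.64° clockwise from north.

235.6°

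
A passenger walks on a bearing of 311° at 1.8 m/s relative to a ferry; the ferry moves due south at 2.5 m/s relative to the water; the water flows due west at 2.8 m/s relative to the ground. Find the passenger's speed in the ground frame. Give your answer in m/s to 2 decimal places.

In east/north components (m/s): passenger relative to ferry = (-1.358, 1.181); ferry relative to water = (0.000, -2.500); water relative to ground = (-2.800, 0.000).
Sum = (-4.158, -1.319) m/s.
Speed = |(-4.158, -1.319)| = 4.363 m/s.

4.36 m/s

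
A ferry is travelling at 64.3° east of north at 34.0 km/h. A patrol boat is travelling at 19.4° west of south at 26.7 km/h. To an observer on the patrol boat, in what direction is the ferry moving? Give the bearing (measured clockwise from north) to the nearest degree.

Taking east as x and north as y: ferry velocity = (30.637, 14.744) km/h; patrol boat velocity = (-8.869, -25.184) km/h.
Velocity of ferry relative to patrol boat = (30.637, 14.744) − (-8.869, -25.184) = (39.505, 39.928) km/h.
Bearing = atan2(39.51, 39.93) = 44.69° clockwise from north.

045°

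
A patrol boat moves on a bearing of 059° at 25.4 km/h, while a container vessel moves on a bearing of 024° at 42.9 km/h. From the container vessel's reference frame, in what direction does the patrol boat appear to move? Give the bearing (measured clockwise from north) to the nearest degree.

Taking east as x and north as y: patrol boat velocity = (21.772, 13.082) km/h; container vessel velocity = (17.449, 39.191) km/h.
Velocity of patrol boat relative to container vessel = (21.772, 13.082) − (17.449, 39.191) = (4.323, -26.109) km/h.
Bearing = atan2(4.32, -26.11) = 170.60° clockwise from north.

171°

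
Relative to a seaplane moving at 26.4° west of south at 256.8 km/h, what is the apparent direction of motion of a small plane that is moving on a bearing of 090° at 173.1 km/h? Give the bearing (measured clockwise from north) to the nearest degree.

051°

Taking east as x and north as y: small plane velocity = (173.100, 0.000) km/h; seaplane velocity = (-114.182, -230.019) km/h.
Velocity of small plane relative to seaplane = (173.100, 0.000) − (-114.182, -230.019) = (287.282, 230.019) km/h.
Bearing = atan2(287.28, 230.02) = 51.32° clockwise from north.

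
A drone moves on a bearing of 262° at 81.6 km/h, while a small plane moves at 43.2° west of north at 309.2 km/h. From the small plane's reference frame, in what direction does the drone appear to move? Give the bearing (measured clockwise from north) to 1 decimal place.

Taking east as x and north as y: drone velocity = (-80.806, -11.357) km/h; small plane velocity = (-211.662, 225.397) km/h.
Velocity of drone relative to small plane = (-80.806, -11.357) − (-211.662, 225.397) = (130.856, -236.754) km/h.
Bearing = atan2(130.86, -236.75) = 151.07° clockwise from north.

151.1°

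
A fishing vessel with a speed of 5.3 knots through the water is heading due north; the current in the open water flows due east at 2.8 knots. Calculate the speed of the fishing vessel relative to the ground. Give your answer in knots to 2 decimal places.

5.99 knots

Taking east as x and north as y: velocity relative to the water = (0.000, 5.300) knots; the water relative to ground = (2.800, 0.000) knots.
Velocity relative to ground = (0.000, 5.300) + (2.800, 0.000) = (2.800, 5.300) knots.
Speed = |(2.800, 5.300)| = 5.994 knots.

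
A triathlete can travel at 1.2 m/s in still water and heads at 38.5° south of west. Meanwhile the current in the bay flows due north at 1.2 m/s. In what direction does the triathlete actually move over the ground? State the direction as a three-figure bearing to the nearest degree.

Taking east as x and north as y: velocity relative to the water = (-0.939, -0.747) m/s; the water relative to ground = (0.000, 1.200) m/s.
Velocity relative to ground = (-0.939, -0.747) + (0.000, 1.200) = (-0.939, 0.453) m/s.
Bearing = atan2(-0.94, 0.45) = 295.75° clockwise from north.

296°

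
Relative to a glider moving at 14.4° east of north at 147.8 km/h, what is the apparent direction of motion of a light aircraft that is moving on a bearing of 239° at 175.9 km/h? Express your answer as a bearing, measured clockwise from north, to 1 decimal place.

Taking east as x and north as y: light aircraft velocity = (-150.776, -90.595) km/h; glider velocity = (36.756, 143.157) km/h.
Velocity of light aircraft relative to glider = (-150.776, -90.595) − (36.756, 143.157) = (-187.532, -233.752) km/h.
Bearing = atan2(-187.53, -233.75) = 218.74° clockwise from north.

218.7°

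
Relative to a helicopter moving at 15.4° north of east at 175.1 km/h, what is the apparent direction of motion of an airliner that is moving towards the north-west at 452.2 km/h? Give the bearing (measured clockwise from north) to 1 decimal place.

Taking east as x and north as y: airliner velocity = (-319.754, 319.754) km/h; helicopter velocity = (168.813, 46.499) km/h.
Velocity of airliner relative to helicopter = (-319.754, 319.754) − (168.813, 46.499) = (-488.567, 273.255) km/h.
Bearing = atan2(-488.57, 273.25) = 299.22° clockwise from north.

299.2°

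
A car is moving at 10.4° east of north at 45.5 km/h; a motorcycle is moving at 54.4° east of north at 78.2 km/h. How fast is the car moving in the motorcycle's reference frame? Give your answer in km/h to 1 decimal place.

55.4 km/h

Taking east as x and north as y: car velocity = (8.214, 44.753) km/h; motorcycle velocity = (63.584, 45.522) km/h.
Velocity of car relative to motorcycle = (8.214, 44.753) − (63.584, 45.522) = (-55.371, -0.770) km/h.
Magnitude = |(-55.371, -0.770)| = 55.376 km/h.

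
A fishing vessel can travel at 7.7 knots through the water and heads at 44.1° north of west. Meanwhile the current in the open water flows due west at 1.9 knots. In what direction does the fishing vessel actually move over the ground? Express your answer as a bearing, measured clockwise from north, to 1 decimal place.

305.8°

Taking east as x and north as y: velocity relative to the water = (-5.530, 5.359) knots; the water relative to ground = (-1.900, 0.000) knots.
Velocity relative to ground = (-5.530, 5.359) + (-1.900, 0.000) = (-7.430, 5.359) knots.
Bearing = atan2(-7.43, 5.36) = 305.80° clockwise from north.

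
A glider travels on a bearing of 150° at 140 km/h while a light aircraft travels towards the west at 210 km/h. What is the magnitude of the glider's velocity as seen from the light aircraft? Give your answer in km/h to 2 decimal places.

Taking east as x and north as y: glider velocity = (70.000, -121.244) km/h; light aircraft velocity = (-210.000, 0.000) km/h.
Velocity of glider relative to light aircraft = (70.000, -121.244) − (-210.000, 0.000) = (280.000, -121.244) km/h.
Magnitude = |(280.000, -121.244)| = 305.123 km/h.

305.12 km/h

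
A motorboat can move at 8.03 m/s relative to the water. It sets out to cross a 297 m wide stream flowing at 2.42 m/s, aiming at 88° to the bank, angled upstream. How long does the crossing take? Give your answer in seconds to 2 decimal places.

37.01 s

The component of the motorboat's velocity perpendicular to the bank is 8.03 × sin 88° = 8.025 m/s.
The current is parallel to the bank, so it does not affect the crossing time.
Time = 297 / 8.025 = 37.009 s.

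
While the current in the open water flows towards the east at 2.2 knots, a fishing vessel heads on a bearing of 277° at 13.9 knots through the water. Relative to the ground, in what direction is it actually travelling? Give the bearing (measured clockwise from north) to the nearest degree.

Taking east as x and north as y: velocity relative to the water = (-13.796, 1.694) knots; the water relative to ground = (2.200, 0.000) knots.
Velocity relative to ground = (-13.796, 1.694) + (2.200, 0.000) = (-11.596, 1.694) knots.
Bearing = atan2(-11.60, 1.69) = 278.31° clockwise from north.

278°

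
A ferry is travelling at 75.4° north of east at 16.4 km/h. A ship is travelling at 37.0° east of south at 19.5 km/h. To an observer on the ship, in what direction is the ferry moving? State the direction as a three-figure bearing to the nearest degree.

Taking east as x and north as y: ferry velocity = (4.134, 15.870) km/h; ship velocity = (11.735, -15.573) km/h.
Velocity of ferry relative to ship = (4.134, 15.870) − (11.735, -15.573) = (-7.601, 31.444) km/h.
Bearing = atan2(-7.60, 31.44) = 346.41° clockwise from north.

346°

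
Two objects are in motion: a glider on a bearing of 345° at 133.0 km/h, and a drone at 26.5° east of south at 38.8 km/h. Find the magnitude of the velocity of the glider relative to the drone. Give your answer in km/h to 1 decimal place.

Taking east as x and north as y: glider velocity = (-34.423, 128.468) km/h; drone velocity = (17.312, -34.723) km/h.
Velocity of glider relative to drone = (-34.423, 128.468) − (17.312, -34.723) = (-51.735, 163.192) km/h.
Magnitude = |(-51.735, 163.192)| = 171.196 km/h.

171.2 km/h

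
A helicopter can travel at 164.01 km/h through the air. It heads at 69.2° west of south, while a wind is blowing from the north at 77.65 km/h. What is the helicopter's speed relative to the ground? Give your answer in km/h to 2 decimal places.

Taking east as x and north as y: velocity relative to the air = (-153.321, -58.241) km/h; the air relative to ground = (0.000, -77.650) km/h.
Velocity relative to ground = (-153.321, -58.241) + (0.000, -77.650) = (-153.321, -135.891) km/h.
Speed = |(-153.321, -135.891)| = 204.875 km/h.

204.87 km/h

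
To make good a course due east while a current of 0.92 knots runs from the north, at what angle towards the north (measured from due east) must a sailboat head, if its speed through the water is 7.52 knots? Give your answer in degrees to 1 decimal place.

The current pushes perpendicular to the desired track; the heading must have a component into the current equal to 0.92 knots: 7.52 sin θ = 0.92.
sin θ = 0.1223, so θ = 7.027°.

7.0°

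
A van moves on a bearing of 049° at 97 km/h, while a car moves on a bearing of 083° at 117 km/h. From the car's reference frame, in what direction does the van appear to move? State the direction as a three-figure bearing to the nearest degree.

319°

Taking east as x and north as y: van velocity = (73.207, 63.638) km/h; car velocity = (116.128, 14.259) km/h.
Velocity of van relative to car = (73.207, 63.638) − (116.128, 14.259) = (-42.921, 49.379) km/h.
Bearing = atan2(-42.92, 49.38) = 319.00° clockwise from north.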